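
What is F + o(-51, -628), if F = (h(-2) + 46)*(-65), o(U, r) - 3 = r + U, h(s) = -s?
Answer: -3796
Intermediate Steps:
o(U, r) = 3 + U + r (o(U, r) = 3 + (r + U) = 3 + (U + r) = 3 + U + r)
F = -3120 (F = (-1*(-2) + 46)*(-65) = (2 + 46)*(-65) = 48*(-65) = -3120)
F + o(-51, -628) = -3120 + (3 - 51 - 628) = -3120 - 676 = -3796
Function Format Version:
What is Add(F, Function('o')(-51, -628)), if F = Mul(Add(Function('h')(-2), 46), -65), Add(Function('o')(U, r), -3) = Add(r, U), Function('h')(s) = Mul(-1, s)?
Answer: -3796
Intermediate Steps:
Function('o')(U, r) = Add(3, U, r) (Function('o')(U, r) = Add(3, Add(r, U)) = Add(3, Add(U, r)) = Add(3, U, r))
F = -3120 (F = Mul(Add(Mul(-1, -2), 46), -65) = Mul(Add(2, 46), -65) = Mul(48, -65) = -3120)
Add(F, Function('o')(-51, -628)) = Add(-3120, Add(3, -51, -628)) = Add(-3120, -676) = -3796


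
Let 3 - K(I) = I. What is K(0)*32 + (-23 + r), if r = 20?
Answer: 93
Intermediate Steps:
K(I) = 3 - I
K(0)*32 + (-23 + r) = (3 - 1*0)*32 + (-23 + 20) = (3 + 0)*32 - 3 = 3*32 - 3 = 96 - 3 = 93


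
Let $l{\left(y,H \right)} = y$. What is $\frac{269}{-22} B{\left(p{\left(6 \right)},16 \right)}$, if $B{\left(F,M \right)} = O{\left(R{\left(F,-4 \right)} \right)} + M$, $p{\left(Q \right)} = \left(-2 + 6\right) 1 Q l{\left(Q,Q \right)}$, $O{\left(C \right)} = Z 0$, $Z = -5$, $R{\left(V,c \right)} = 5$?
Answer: $- \frac{2152}{11} \approx -195.64$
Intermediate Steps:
$O{\left(C \right)} = 0$ ($O{\left(C \right)} = \left(-5\right) 0 = 0$)
$p{\left(Q \right)} = 4 Q^{2}$ ($p{\left(Q \right)} = \left(-2 + 6\right) 1 Q Q = 4 Q Q = 4 Q^{2}$)
$B{\left(F,M \right)} = M$ ($B{\left(F,M \right)} = 0 + M = M$)
$\frac{269}{-22} B{\left(p{\left(6 \right)},16 \right)} = \frac{269}{-22} \cdot 16 = 269 \left(- \frac{1}{22}\right) 16 = \left(- \frac{269}{22}\right) 16 = - \frac{2152}{11}$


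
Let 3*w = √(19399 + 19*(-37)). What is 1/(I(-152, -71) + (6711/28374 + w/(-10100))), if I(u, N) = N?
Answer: -121074260586183750/8567636061518685797 + 112935377050*√4674/8567636061518685797 ≈ -0.014131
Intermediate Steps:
w = 2*√4674/3 (w = √(19399 + 19*(-37))/3 = √(19399 - 703)/3 = √18696/3 = (2*√4674)/3 = 2*√4674/3 ≈ 45.578)
1/(I(-152, -71) + (6711/28374 + w/(-10100))) = 1/(-71 + (6711/28374 + (2*√4674/3)/(-10100))) = 1/(-71 + (6711*(1/28374) + (2*√4674/3)*(-1/10100))) = 1/(-71 + (2237/9458 - √4674/15150)) = 1/(-669281/9458 - √4674/15150)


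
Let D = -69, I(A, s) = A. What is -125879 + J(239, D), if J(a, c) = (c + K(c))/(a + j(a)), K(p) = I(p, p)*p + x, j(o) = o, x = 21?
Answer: -60165449/478 ≈ -1.2587e+5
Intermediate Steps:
K(p) = 21 + p² (K(p) = p*p + 21 = p² + 21 = 21 + p²)
J(a, c) = (21 + c + c²)/(2*a) (J(a, c) = (c + (21 + c²))/(a + a) = (21 + c + c²)/((2*a)) = (21 + c + c²)*(1/(2*a)) = (21 + c + c²)/(2*a))
-125879 + J(239, D) = -125879 + (½)*(21 - 69 + (-69)²)/239 = -125879 + (½)*(1/239)*(21 - 69 + 4761) = -125879 + (½)*(1/239)*4713 = -125879 + 4713/478 = -60165449/478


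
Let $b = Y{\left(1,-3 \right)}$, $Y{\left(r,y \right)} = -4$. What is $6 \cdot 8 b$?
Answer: $-192$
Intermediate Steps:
$b = -4$
$6 \cdot 8 b = 6 \cdot 8 \left(-4\right) = 48 \left(-4\right) = -192$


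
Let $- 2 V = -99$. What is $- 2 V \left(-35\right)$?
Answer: $3465$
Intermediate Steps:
$V = \frac{99}{2}$ ($V = \left(- \frac{1}{2}\right) \left(-99\right) = \frac{99}{2} \approx 49.5$)
$- 2 V \left(-35\right) = \left(-2\right) \frac{99}{2} \left(-35\right) = \left(-99\right) \left(-35\right) = 3465$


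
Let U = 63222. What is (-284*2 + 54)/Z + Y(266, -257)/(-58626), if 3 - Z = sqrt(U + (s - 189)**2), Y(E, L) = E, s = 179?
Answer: 36780017/1855893969 + 514*sqrt(63322)/63313 ≈ 2.0627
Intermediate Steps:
Z = 3 - sqrt(63322) (Z = 3 - sqrt(63222 + (179 - 189)**2) = 3 - sqrt(63222 + (-10)**2) = 3 - sqrt(63222 + 100) = 3 - sqrt(63322) ≈ -248.64)
(-284*2 + 54)/Z + Y(266, -257)/(-58626) = (-284*2 + 54)/(3 - sqrt(63322)) + 266/(-58626) = (-568 + 54)/(3 - sqrt(63322)) + 266*(-1/58626) = -514/(3 - sqrt(63322)) - 133/29313 = -133/29313 - 514/(3 - sqrt(63322))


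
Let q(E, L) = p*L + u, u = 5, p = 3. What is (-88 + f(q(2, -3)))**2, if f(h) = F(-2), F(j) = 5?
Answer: 6889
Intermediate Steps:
q(E, L) = 5 + 3*L (q(E, L) = 3*L + 5 = 5 + 3*L)
f(h) = 5
(-88 + f(q(2, -3)))**2 = (-88 + 5)**2 = (-83)**2 = 6889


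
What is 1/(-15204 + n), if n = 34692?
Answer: 1/19488 ≈ 5.1314e-5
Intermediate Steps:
1/(-15204 + n) = 1/(-15204 + 34692) = 1/19488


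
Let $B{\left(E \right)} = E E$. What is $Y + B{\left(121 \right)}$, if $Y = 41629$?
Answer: $56270$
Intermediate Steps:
$B{\left(E \right)} = E^{2}$
$Y + B{\left(121 \right)} = 41629 + 121^{2} = 41629 + 14641 = 56270$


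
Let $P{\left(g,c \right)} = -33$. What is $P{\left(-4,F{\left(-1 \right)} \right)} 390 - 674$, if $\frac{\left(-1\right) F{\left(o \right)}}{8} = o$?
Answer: $-13544$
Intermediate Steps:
$F{\left(o \right)} = - 8 o$
$P{\left(-4,F{\left(-1 \right)} \right)} 390 - 674 = \left(-33\right) 390 - 674 = -12870 - 674 = -13544$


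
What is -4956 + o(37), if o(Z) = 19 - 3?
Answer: -4940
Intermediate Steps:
o(Z) = 16
-4956 + o(37) = -4956 + 16 = -4940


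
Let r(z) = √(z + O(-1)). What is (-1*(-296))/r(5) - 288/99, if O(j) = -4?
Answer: 3224/11 ≈ 293.09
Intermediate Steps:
r(z) = √(-4 + z) (r(z) = √(z - 4) = √(-4 + z))
(-1*(-296))/r(5) - 288/99 = (-1*(-296))/(√(-4 + 5)) - 288/99 = 296/(√1) - 288*1/99 = 296/1 - 32/11 = 296*1 - 32/11 = 296 - 32/11 = 3224/11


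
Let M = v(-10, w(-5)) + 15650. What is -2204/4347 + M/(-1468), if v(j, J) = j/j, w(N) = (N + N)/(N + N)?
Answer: -71270369/6381396 ≈ -11.168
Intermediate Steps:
w(N) = 1 (w(N) = (2*N)/((2*N)) = (2*N)*(1/(2*N)) = 1)
v(j, J) = 1
M = 15651 (M = 1 + 15650 = 15651)
-2204/4347 + M/(-1468) = -2204/4347 + 15651/(-1468) = -2204*1/4347 + 15651*(-1/1468) = -2204/4347 - 15651/1468 = -71270369/6381396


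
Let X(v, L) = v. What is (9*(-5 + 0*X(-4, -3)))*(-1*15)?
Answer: 675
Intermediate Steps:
(9*(-5 + 0*X(-4, -3)))*(-1*15) = (9*(-5 + 0*(-4)))*(-1*15) = (9*(-5 + 0))*(-15) = (9*(-5))*(-15) = -45*(-15) = 675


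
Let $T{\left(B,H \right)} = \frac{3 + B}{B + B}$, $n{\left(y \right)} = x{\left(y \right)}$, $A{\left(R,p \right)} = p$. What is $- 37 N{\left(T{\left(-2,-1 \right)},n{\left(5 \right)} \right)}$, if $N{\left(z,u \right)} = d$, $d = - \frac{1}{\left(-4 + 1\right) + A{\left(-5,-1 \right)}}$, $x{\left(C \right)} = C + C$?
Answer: $- \frac{37}{4} \approx -9.25$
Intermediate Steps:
$x{\left(C \right)} = 2 C$
$n{\left(y \right)} = 2 y$
$T{\left(B,H \right)} = \frac{3 + B}{2 B}$
$d = \frac{1}{4}$ ($d = - \frac{1}{\left(-4 + 1\right) - 1} = - \frac{1}{-3 - 1} = - \frac{1}{-4} = \left(-1\right) \left(- \frac{1}{4}\right) = \frac{1}{4} \approx 0.25$)
$N{\left(z,u \right)} = \frac{1}{4}$
$- 37 N{\left(T{\left(-2,-1 \right)},n{\left(5 \right)} \right)} = \left(-37\right) \frac{1}{4} = - \frac{37}{4}$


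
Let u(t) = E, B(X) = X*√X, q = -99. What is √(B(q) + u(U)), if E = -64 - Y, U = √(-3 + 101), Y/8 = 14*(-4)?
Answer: √(384 - 297*I*√11) ≈ 26.844 - 18.347*I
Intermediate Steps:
Y = -448 (Y = 8*(14*(-4)) = 8*(-56) = -448)
B(X) = X^(3/2)
U = 7*√2 (U = √98 = 7*√2 ≈ 9.8995)
E = 384 (E = -64 - 1*(-448) = -64 + 448 = 384)
u(t) = 384
√(B(q) + u(U)) = √((-99)^(3/2) + 384) = √(-297*I*√11 + 384) = √(384 - 297*I*√11)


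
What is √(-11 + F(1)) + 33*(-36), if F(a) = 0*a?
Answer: -1188 + I*√11 ≈ -1188.0 + 3.3166*I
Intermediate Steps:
F(a) = 0
√(-11 + F(1)) + 33*(-36) = √(-11 + 0) + 33*(-36) = √(-11) - 1188 = I*√11 - 1188 = -1188 + I*√11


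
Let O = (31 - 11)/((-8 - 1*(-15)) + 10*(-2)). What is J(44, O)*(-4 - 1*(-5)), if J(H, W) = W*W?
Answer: 400/169 ≈ 2.3669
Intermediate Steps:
O = -20/13 (O = 20/((-8 + 15) - 20) = 20/(7 - 20) = 20/(-13) = 20*(-1/13) = -20/13 ≈ -1.5385)
J(H, W) = W²
J(44, O)*(-4 - 1*(-5)) = (-20/13)²*(-4 - 1*(-5)) = 400*(-4 + 5)/169 = (400/169)*1 = 400/169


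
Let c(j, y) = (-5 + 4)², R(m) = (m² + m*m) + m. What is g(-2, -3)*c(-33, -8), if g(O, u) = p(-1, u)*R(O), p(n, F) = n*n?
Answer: 6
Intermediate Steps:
R(m) = m + 2*m² (R(m) = (m² + m²) + m = 2*m² + m = m + 2*m²)
c(j, y) = 1 (c(j, y) = (-1)² = 1)
p(n, F) = n²
g(O, u) = O*(1 + 2*O) (g(O, u) = (-1)²*(O*(1 + 2*O)) = 1*(O*(1 + 2*O)) = O*(1 + 2*O))
g(-2, -3)*c(-33, -8) = -2*(1 + 2*(-2))*1 = -2*(1 - 4)*1 = -2*(-3)*1 = 6*1 = 6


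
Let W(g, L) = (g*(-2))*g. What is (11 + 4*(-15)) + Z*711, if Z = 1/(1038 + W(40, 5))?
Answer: -106649/2162 ≈ -49.329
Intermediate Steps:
W(g, L) = -2*g² (W(g, L) = (-2*g)*g = -2*g²)
Z = -1/2162 (Z = 1/(1038 - 2*40²) = 1/(1038 - 2*1600) = 1/(1038 - 3200) = 1/(-2162) = -1/2162 ≈ -0.00046253)
(11 + 4*(-15)) + Z*711 = (11 + 4*(-15)) - 1/2162*711 = (11 - 60) - 711/2162 = -49 - 711/2162 = -106649/2162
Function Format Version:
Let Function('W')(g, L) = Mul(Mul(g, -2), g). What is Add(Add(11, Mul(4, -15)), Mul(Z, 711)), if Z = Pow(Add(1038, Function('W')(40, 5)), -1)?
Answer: Rational(-106649, 2162) ≈ -49.329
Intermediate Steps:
Function('W')(g, L) = Mul(-2, Pow(g, 2)) (Function('W')(g, L) = Mul(Mul(-2, g), g) = Mul(-2, Pow(g, 2)))
Z = Rational(-1, 2162) (Z = Pow(Add(1038, Mul(-2, Pow(40, 2))), -1) = Pow(Add(1038, Mul(-2, 1600)), -1) = Pow(Add(1038, -3200), -1) = Pow(-2162, -1) = Rational(-1, 2162) ≈ -0.00046253)
Add(Add(11, Mul(4, -15)), Mul(Z, 711)) = Add(Add(11, Mul(4, -15)), Mul(Rational(-1, 2162), 711)) = Add(Add(11, -60), Rational(-711, 2162)) = Add(-49, Rational(-711, 2162)) = Rational(-106649, 2162)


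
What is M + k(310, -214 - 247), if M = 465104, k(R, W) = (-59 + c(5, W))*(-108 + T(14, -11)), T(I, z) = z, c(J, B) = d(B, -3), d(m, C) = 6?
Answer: 471411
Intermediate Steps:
c(J, B) = 6
k(R, W) = 6307 (k(R, W) = (-59 + 6)*(-108 - 11) = -53*(-119) = 6307)
M + k(310, -214 - 247) = 465104 + 6307 = 471411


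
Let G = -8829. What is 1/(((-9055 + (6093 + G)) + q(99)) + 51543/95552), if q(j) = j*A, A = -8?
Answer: -95552/1202279273 ≈ -7.9476e-5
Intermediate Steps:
q(j) = -8*j (q(j) = j*(-8) = -8*j)
1/(((-9055 + (6093 + G)) + q(99)) + 51543/95552) = 1/(((-9055 + (6093 - 8829)) - 8*99) + 51543/95552) = 1/(((-9055 - 2736) - 792) + 51543*(1/95552)) = 1/((-11791 - 792) + 51543/95552) = 1/(-12583 + 51543/95552) = 1/(-1202279273/95552) = -95552/1202279273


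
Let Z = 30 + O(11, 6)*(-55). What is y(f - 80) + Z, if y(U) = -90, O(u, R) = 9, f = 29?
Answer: -555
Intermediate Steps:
Z = -465 (Z = 30 + 9*(-55) = 30 - 495 = -465)
y(f - 80) + Z = -90 - 465 = -555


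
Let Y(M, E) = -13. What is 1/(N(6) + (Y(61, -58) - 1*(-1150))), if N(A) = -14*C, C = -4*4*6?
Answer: 1/2481 ≈ 0.00040306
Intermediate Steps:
C = -96 (C = -16*6 = -96)
N(A) = 1344 (N(A) = -14*(-96) = 1344)
1/(N(6) + (Y(61, -58) - 1*(-1150))) = 1/(1344 + (-13 - 1*(-1150))) = 1/(1344 + (-13 + 1150)) = 1/(1344 + 1137) = 1/2481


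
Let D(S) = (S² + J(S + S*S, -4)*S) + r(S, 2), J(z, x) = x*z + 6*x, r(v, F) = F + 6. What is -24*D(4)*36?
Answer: 338688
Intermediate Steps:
r(v, F) = 6 + F
J(z, x) = 6*x + x*z
D(S) = 8 + S² + S*(-24 - 4*S - 4*S²) (D(S) = (S² + (-4*(6 + (S + S*S)))*S) + (6 + 2) = (S² + (-4*(6 + (S + S²)))*S) + 8 = (S² + (-4*(6 + S + S²))*S) + 8 = (S² + (-24 - 4*S - 4*S²)*S) + 8 = (S² + S*(-24 - 4*S - 4*S²)) + 8 = 8 + S² + S*(-24 - 4*S - 4*S²))
-24*D(4)*36 = -24*(8 - 24*4 - 4*4³ - 3*4²)*36 = -24*(8 - 96 - 4*64 - 3*16)*36 = -24*(8 - 96 - 256 - 48)*36 = -24*(-392)*36 = 9408*36 = 338688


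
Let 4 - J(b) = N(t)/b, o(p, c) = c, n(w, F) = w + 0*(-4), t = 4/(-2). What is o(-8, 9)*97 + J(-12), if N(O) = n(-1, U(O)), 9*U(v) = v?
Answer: 10523/12 ≈ 876.92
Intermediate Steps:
t = -2 (t = 4*(-1/2) = -2)
U(v) = v/9
n(w, F) = w (n(w, F) = w + 0 = w)
N(O) = -1
J(b) = 4 + 1/b (J(b) = 4 - (-1)/b = 4 + 1/b)
o(-8, 9)*97 + J(-12) = 9*97 + (4 + 1/(-12)) = 873 + (4 - 1/12) = 873 + 47/12 = 10523/12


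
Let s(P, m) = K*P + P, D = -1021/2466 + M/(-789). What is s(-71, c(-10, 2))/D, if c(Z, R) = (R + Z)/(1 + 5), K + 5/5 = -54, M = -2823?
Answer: 2486571372/2051983 ≈ 1211.8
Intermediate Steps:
K = -55 (K = -1 - 54 = -55)
c(Z, R) = R/6 + Z/6 (c(Z, R) = (R + Z)/6 = (R + Z)*(1/6) = R/6 + Z/6)
D = 2051983/648558 (D = -1021/2466 - 2823/(-789) = -1021*1/2466 - 2823*(-1/789) = -1021/2466 + 941/263 = 2051983/648558 ≈ 3.1639)
s(P, m) = -54*P (s(P, m) = -55*P + P = -54*P)
s(-71, c(-10, 2))/D = (-54*(-71))/(2051983/648558) = 3834*(648558/2051983) = 2486571372/2051983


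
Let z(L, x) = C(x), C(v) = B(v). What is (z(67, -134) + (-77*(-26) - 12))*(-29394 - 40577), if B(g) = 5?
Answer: -139592145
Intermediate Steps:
C(v) = 5
z(L, x) = 5
(z(67, -134) + (-77*(-26) - 12))*(-29394 - 40577) = (5 + (-77*(-26) - 12))*(-29394 - 40577) = (5 + (2002 - 12))*(-69971) = (5 + 1990)*(-69971) = 1995*(-69971) = -139592145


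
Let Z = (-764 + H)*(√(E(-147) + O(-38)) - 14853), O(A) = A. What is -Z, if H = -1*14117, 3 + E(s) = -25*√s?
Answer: -221027493 + 14881*√(-41 - 175*I*√3) ≈ -2.2086e+8 - 1.9597e+5*I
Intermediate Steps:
E(s) = -3 - 25*√s
H = -14117
Z = 221027493 - 14881*√(-41 - 175*I*√3) (Z = (-764 - 14117)*(√((-3 - 175*I*√3) - 38) - 14853) = -14881*(√((-3 - 175*I*√3) - 38) - 14853) = -14881*(√(-41 - 175*I*√3) - 14853) = -14881*(-14853 + √(-41 - 175*I*√3)) = 221027493 - 14881*√(-41 - 175*I*√3) ≈ 2.2086e+8 + 1.9597e+5*I)
-Z = -(221027493 - 14881*√(-41 - 175*I*√3)) = -221027493 + 14881*√(-41 - 175*I*√3)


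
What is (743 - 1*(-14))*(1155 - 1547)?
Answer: -296744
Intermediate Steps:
(743 - 1*(-14))*(1155 - 1547) = (743 + 14)*(-392) = 757*(-392) = -296744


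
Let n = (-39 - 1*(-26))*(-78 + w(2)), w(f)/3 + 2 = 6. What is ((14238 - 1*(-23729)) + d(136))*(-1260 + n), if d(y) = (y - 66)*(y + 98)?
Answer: -21847494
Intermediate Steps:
w(f) = 12 (w(f) = -6 + 3*6 = -6 + 18 = 12)
n = 858 (n = (-39 - 1*(-26))*(-78 + 12) = (-39 + 26)*(-66) = -13*(-66) = 858)
d(y) = (-66 + y)*(98 + y)
((14238 - 1*(-23729)) + d(136))*(-1260 + n) = ((14238 - 1*(-23729)) + (-6468 + 136² + 32*136))*(-1260 + 858) = ((14238 + 23729) + (-6468 + 18496 + 4352))*(-402) = (37967 + 16380)*(-402) = 54347*(-402) = -21847494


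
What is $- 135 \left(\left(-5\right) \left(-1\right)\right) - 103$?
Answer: $-778$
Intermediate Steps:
$- 135 \left(\left(-5\right) \left(-1\right)\right) - 103 = \left(-135\right) 5 - 103 = -675 - 103 = -778$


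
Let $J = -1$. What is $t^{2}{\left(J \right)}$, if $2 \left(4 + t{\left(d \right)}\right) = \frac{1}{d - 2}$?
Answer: $\frac{625}{36} \approx 17.361$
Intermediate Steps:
$t{\left(d \right)} = -4 + \frac{1}{2 \left(-2 + d\right)}$ ($t{\left(d \right)} = -4 + \frac{1}{2 \left(d - 2\right)} = -4 + \frac{1}{2 \left(-2 + d\right)}$)
$t^{2}{\left(J \right)} = \left(\frac{17 - -8}{2 \left(-2 - 1\right)}\right)^{2} = \left(\frac{17 + 8}{2 \left(-3\right)}\right)^{2} = \left(\frac{1}{2} \left(- \frac{1}{3}\right) 25\right)^{2} = \left(- \frac{25}{6}\right)^{2} = \frac{625}{36}$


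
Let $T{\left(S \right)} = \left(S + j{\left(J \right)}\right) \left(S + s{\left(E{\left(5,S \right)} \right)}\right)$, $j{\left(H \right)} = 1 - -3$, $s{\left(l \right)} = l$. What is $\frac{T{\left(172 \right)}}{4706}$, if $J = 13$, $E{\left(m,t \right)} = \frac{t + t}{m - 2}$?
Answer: $\frac{75680}{7059} \approx 10.721$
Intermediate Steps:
$E{\left(m,t \right)} = \frac{2 t}{-2 + m}$
$j{\left(H \right)} = 4$ ($j{\left(H \right)} = 1 + 3 = 4$)
$T{\left(S \right)} = \frac{5 S \left(4 + S\right)}{3}$ ($T{\left(S \right)} = \left(S + 4\right) \left(S + \frac{2 S}{-2 + 5}\right) = \left(4 + S\right) \left(S + \frac{2 S}{3}\right) = \left(4 + S\right) \frac{5 S}{3} = \frac{5 S \left(4 + S\right)}{3}$)
$\frac{T{\left(172 \right)}}{4706} = \frac{\frac{5}{3} \cdot 172 \left(4 + 172\right)}{4706} = \frac{5}{3} \cdot 172 \cdot 176 \cdot \frac{1}{4706} = \frac{151360}{3} \cdot \frac{1}{4706} = \frac{75680}{7059}$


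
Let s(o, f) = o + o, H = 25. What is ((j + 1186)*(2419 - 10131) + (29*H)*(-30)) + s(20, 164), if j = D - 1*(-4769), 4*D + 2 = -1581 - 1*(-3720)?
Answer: -50066806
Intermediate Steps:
D = 2137/4 (D = -½ + (-1581 - 1*(-3720))/4 = -½ + (-1581 + 3720)/4 = -½ + (¼)*2139 = -½ + 2139/4 = 2137/4 ≈ 534.25)
s(o, f) = 2*o
j = 21213/4 (j = 2137/4 - 1*(-4769) = 2137/4 + 4769 = 21213/4 ≈ 5303.3)
((j + 1186)*(2419 - 10131) + (29*H)*(-30)) + s(20, 164) = ((21213/4 + 1186)*(2419 - 10131) + (29*25)*(-30)) + 2*20 = ((25957/4)*(-7712) + 725*(-30)) + 40 = (-50045096 - 21750) + 40 = -50066846 + 40 = -50066806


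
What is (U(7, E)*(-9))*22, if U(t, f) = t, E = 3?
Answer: -1386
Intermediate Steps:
(U(7, E)*(-9))*22 = (7*(-9))*22 = -63*22 = -1386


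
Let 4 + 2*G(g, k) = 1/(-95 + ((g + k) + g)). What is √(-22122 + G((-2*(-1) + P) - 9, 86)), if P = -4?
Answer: I*√85044718/62 ≈ 148.74*I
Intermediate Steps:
G(g, k) = -2 + 1/(2*(-95 + k + 2*g)) (G(g, k) = -2 + 1/(2*(-95 + ((g + k) + g))) = -2 + 1/(2*(-95 + (k + 2*g))) = -2 + 1/(2*(-95 + k + 2*g)))
√(-22122 + G((-2*(-1) + P) - 9, 86)) = √(-22122 + (381 - 8*((-2*(-1) - 4) - 9) - 4*86)/(2*(-95 + 86 + 2*((-2*(-1) - 4) - 9)))) = √(-22122 + (381 - 8*((2 - 4) - 9) - 344)/(2*(-95 + 86 + 2*((2 - 4) - 9)))) = √(-22122 + (381 - 8*(-2 - 9) - 344)/(2*(-95 + 86 + 2*(-2 - 9)))) = √(-22122 + (381 - 8*(-11) - 344)/(2*(-95 + 86 + 2*(-11)))) = √(-22122 + (381 + 88 - 344)/(2*(-95 + 86 - 22))) = √(-22122 + (½)*125/(-31)) = √(-22122 + (½)*(-1/31)*125) = √(-22122 - 125/62) = √(-1371689/62) = I*√85044718/62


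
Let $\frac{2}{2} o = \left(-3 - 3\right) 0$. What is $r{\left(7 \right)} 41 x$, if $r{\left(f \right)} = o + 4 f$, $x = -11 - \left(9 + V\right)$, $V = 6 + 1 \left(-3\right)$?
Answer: $-26404$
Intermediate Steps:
$V = 3$ ($V = 6 - 3 = 3$)
$o = 0$ ($o = \left(-3 - 3\right) 0 = \left(-6\right) 0 = 0$)
$x = -23$ ($x = -11 - 12 = -23$)
$r{\left(f \right)} = 4 f$ ($r{\left(f \right)} = 0 + 4 f = 4 f$)
$r{\left(7 \right)} 41 x = 4 \cdot 7 \cdot 41 \left(-23\right) = 28 \cdot 41 \left(-23\right) = 1148 \left(-23\right) = -26404$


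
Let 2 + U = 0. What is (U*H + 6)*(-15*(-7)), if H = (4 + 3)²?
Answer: -9660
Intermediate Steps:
H = 49 (H = 7² = 49)
U = -2 (U = -2 + 0 = -2)
(U*H + 6)*(-15*(-7)) = (-2*49 + 6)*(-15*(-7)) = (-98 + 6)*105 = -92*105 = -9660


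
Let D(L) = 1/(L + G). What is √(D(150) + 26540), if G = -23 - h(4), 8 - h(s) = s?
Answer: √401523783/123 ≈ 162.91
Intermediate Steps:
h(s) = 8 - s
G = -27 (G = -23 - (8 - 1*4) = -23 - (8 - 4) = -23 - 1*4 = -23 - 4 = -27)
D(L) = 1/(-27 + L) (D(L) = 1/(L - 27) = 1/(-27 + L))
√(D(150) + 26540) = √(1/(-27 + 150) + 26540) = √(1/123 + 26540) = √(3264421/123) = √401523783/123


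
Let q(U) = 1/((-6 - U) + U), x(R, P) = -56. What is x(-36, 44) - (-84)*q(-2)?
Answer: -70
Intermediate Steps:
q(U) = -⅙ (q(U) = 1/(-6) = -⅙)
x(-36, 44) - (-84)*q(-2) = -56 - (-84)*(-1)/6 = -56 - 1*14 = -56 - 14 = -70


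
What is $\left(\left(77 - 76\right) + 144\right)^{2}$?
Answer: $21025$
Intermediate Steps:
$\left(\left(77 - 76\right) + 144\right)^{2} = \left(1 + 144\right)^{2} = 145^{2} = 21025$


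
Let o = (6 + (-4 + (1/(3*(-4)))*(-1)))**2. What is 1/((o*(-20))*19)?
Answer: -36/59375 ≈ -0.00060632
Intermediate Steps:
o = 625/144 (o = (6 + (-4 + ((1/3)*(-1/4))*(-1)))**2 = (6 + (-4 - 1/12*(-1)))**2 = (6 + (-4 + 1/12))**2 = (6 - 47/12)**2 = (25/12)**2 = 625/144 ≈ 4.3403)
1/((o*(-20))*19) = 1/(((625/144)*(-20))*19) = 1/(-3125/36*19) = 1/(-59375/36) = -36/59375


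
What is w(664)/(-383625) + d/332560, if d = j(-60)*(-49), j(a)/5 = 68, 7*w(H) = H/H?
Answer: -2236934003/44652415500 ≈ -0.050097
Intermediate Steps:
w(H) = ⅐ (w(H) = (H/H)/7 = (⅐)*1 = ⅐)
j(a) = 340 (j(a) = 5*68 = 340)
d = -16660 (d = 340*(-49) = -16660)
w(664)/(-383625) + d/332560 = (⅐)/(-383625) - 16660/332560 = (⅐)*(-1/383625) - 16660*1/332560 = -1/2685375 - 833/16628 = -2236934003/44652415500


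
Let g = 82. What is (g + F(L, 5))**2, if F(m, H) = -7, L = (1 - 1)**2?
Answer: 5625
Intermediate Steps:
L = 0 (L = 0**2 = 0)
(g + F(L, 5))**2 = (82 - 7)**2 = 75**2 = 5625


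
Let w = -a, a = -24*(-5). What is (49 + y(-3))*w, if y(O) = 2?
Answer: -6120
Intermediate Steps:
a = 120
w = -120 (w = -1*120 = -120)
(49 + y(-3))*w = (49 + 2)*(-120) = 51*(-120) = -6120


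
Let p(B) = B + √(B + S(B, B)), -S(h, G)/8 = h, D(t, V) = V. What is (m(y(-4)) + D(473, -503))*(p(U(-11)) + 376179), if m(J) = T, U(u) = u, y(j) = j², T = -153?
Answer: -246766208 - 656*√77 ≈ -2.4677e+8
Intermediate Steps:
S(h, G) = -8*h
m(J) = -153
p(B) = B + √7*√(-B) (p(B) = B + √(B - 8*B) = B + √(-7*B) = B + √7*√(-B))
(m(y(-4)) + D(473, -503))*(p(U(-11)) + 376179) = (-153 - 503)*((-11 + √7*√(-1*(-11))) + 376179) = -656*((-11 + √7*√11) + 376179) = -656*((-11 + √77) + 376179) = -656*(376168 + √77) = -246766208 - 656*√77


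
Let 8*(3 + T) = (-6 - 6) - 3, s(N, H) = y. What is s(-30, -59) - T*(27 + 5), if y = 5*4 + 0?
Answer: 176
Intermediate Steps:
y = 20 (y = 20 + 0 = 20)
s(N, H) = 20
T = -39/8 (T = -3 + ((-6 - 6) - 3)/8 = -3 + (-12 - 3)/8 = -3 + (⅛)*(-15) = -3 - 15/8 = -39/8 ≈ -4.8750)
s(-30, -59) - T*(27 + 5) = 20 - (-39)*(27 + 5)/8 = 20 - (-39)*32/8 = 20 - 1*(-156) = 20 + 156 = 176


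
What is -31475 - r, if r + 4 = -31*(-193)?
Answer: -37454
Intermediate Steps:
r = 5979 (r = -4 - 31*(-193) = -4 + 5983 = 5979)
-31475 - r = -31475 - 1*5979 = -31475 - 5979 = -37454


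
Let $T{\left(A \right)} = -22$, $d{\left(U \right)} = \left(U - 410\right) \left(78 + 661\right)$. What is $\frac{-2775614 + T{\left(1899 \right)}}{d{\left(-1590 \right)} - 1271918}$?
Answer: $\frac{1387818}{1374959} \approx 1.0094$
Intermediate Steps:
$d{\left(U \right)} = -302990 + 739 U$ ($d{\left(U \right)} = \left(-410 + U\right) 739 = -302990 + 739 U$)
$\frac{-2775614 + T{\left(1899 \right)}}{d{\left(-1590 \right)} - 1271918} = \frac{-2775614 - 22}{\left(-302990 + 739 \left(-1590\right)\right) - 1271918} = - \frac{2775636}{\left(-302990 - 1175010\right) - 1271918} = - \frac{2775636}{-1478000 - 1271918} = - \frac{2775636}{-2749918} = \left(-2775636\right) \left(- \frac{1}{2749918}\right) = \frac{1387818}{1374959}$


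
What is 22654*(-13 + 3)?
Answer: -226540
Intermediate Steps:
22654*(-13 + 3) = 22654*(-10) = -226540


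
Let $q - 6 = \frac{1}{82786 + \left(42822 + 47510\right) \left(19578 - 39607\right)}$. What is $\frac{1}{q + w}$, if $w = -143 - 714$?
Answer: $- \frac{1809176842}{1539609492543} \approx -0.0011751$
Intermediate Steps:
$w = -857$ ($w = -143 - 714 = -857$)
$q = \frac{10855061051}{1809176842}$ ($q = 6 + \frac{1}{82786 + \left(42822 + 47510\right) \left(19578 - 39607\right)} = 6 + \frac{1}{82786 + 90332 \left(-20029\right)} = 6 + \frac{1}{82786 - 1809259628} = 6 + \frac{1}{-1809176842} = 6 - \frac{1}{1809176842} = \frac{10855061051}{1809176842} \approx 6.0$)
$\frac{1}{q + w} = \frac{1}{\frac{10855061051}{1809176842} - 857} = \frac{1}{- \frac{1539609492543}{1809176842}} = - \frac{1809176842}{1539609492543}$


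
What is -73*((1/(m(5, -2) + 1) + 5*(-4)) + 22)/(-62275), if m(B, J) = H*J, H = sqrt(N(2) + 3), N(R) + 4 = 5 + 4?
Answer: 4453/1930525 - 292*sqrt(2)/1930525 ≈ 0.0020927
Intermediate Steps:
N(R) = 5 (N(R) = -4 + (5 + 4) = -4 + 9 = 5)
H = 2*sqrt(2) (H = sqrt(5 + 3) = sqrt(8) = 2*sqrt(2) ≈ 2.8284)
m(B, J) = 2*J*sqrt(2) (m(B, J) = (2*sqrt(2))*J = 2*J*sqrt(2))
-73*((1/(m(5, -2) + 1) + 5*(-4)) + 22)/(-62275) = -73*((1/(2*(-2)*sqrt(2) + 1) + 5*(-4)) + 22)/(-62275) = -73*((1/(-4*sqrt(2) + 1) - 20) + 22)*(-1/62275) = -73*((1/(1 - 4*sqrt(2)) - 20) + 22)*(-1/62275) = -73*((-20 + 1/(1 - 4*sqrt(2))) + 22)*(-1/62275) = -73*(2 + 1/(1 - 4*sqrt(2)))*(-1/62275) = (-146 - 73/(1 - 4*sqrt(2)))*(-1/62275) = 146/62275 + 73/(62275*(1 - 4*sqrt(2)))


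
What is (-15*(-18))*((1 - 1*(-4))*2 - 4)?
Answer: 1620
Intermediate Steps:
(-15*(-18))*((1 - 1*(-4))*2 - 4) = 270*((1 + 4)*2 - 4) = 270*(5*2 - 4) = 270*(10 - 4) = 270*6 = 1620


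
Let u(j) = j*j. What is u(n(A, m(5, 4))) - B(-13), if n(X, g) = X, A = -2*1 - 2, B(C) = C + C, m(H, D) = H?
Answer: 42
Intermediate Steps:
B(C) = 2*C
A = -4 (A = -2 - 2 = -4)
u(j) = j²
u(n(A, m(5, 4))) - B(-13) = (-4)² - 2*(-13) = 16 - 1*(-26) = 16 + 26 = 42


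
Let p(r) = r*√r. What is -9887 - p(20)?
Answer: -9887 - 40*√5 ≈ -9976.4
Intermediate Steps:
p(r) = r^(3/2)
-9887 - p(20) = -9887 - 20^(3/2) = -9887 - 40*√5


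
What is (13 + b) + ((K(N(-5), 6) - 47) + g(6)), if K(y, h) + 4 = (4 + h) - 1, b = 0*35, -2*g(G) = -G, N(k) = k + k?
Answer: -26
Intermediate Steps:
N(k) = 2*k
g(G) = G/2 (g(G) = -(-1)*G/2 = G/2)
b = 0
K(y, h) = -1 + h (K(y, h) = -4 + ((4 + h) - 1) = -4 + (3 + h) = -1 + h)
(13 + b) + ((K(N(-5), 6) - 47) + g(6)) = (13 + 0) + (((-1 + 6) - 47) + (½)*6) = 13 + ((5 - 47) + 3) = 13 + (-42 + 3) = 13 - 39 = -26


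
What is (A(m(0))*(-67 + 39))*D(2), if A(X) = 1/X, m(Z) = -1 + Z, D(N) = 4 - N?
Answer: 56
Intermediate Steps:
(A(m(0))*(-67 + 39))*D(2) = ((-67 + 39)/(-1 + 0))*(4 - 1*2) = (-28/(-1))*(4 - 2) = -1*(-28)*2 = 28*2 = 56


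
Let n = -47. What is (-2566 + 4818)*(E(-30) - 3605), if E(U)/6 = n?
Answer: -8753524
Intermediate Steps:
E(U) = -282 (E(U) = 6*(-47) = -282)
(-2566 + 4818)*(E(-30) - 3605) = (-2566 + 4818)*(-282 - 3605) = 2252*(-3887) = -8753524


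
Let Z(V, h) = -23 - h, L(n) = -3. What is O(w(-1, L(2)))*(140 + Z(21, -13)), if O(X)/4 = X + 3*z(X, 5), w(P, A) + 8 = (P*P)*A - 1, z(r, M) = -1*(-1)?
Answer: -4680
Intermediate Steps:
z(r, M) = 1
w(P, A) = -9 + A*P² (w(P, A) = -8 + ((P*P)*A - 1) = -8 + (P²*A - 1) = -8 + (A*P² - 1) = -8 + (-1 + A*P²) = -9 + A*P²)
O(X) = 12 + 4*X (O(X) = 4*(X + 3*1) = 4*(X + 3) = 4*(3 + X) = 12 + 4*X)
O(w(-1, L(2)))*(140 + Z(21, -13)) = (12 + 4*(-9 - 3*(-1)²))*(140 + (-23 - 1*(-13))) = (12 + 4*(-9 - 3*1))*(140 + (-23 + 13)) = (12 + 4*(-9 - 3))*(140 - 10) = (12 + 4*(-12))*130 = (12 - 48)*130 = -36*130 = -4680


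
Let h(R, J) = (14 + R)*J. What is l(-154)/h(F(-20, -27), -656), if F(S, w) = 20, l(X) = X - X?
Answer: 0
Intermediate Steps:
l(X) = 0
h(R, J) = J*(14 + R)
l(-154)/h(F(-20, -27), -656) = 0/((-656*(14 + 20))) = 0/((-656*34)) = 0/(-22304) = 0*(-1/22304) = 0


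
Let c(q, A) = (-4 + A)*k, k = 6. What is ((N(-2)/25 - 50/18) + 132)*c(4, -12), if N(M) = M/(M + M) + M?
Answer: -929968/75 ≈ -12400.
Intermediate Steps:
N(M) = 1/2 + M (N(M) = M/((2*M)) + M = (1/(2*M))*M + M = 1/2 + M)
c(q, A) = -24 + 6*A (c(q, A) = (-4 + A)*6 = -24 + 6*A)
((N(-2)/25 - 50/18) + 132)*c(4, -12) = (((1/2 - 2)/25 - 50/18) + 132)*(-24 + 6*(-12)) = ((-3/2*1/25 - 50*1/18) + 132)*(-24 - 72) = ((-3/50 - 25/9) + 132)*(-96) = (-1277/450 + 132)*(-96) = (58123/450)*(-96) = -929968/75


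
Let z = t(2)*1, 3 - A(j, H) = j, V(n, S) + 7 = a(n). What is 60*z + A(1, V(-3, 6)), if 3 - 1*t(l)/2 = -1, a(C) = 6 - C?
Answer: 482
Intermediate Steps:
V(n, S) = -1 - n (V(n, S) = -7 + (6 - n) = -1 - n)
A(j, H) = 3 - j
t(l) = 8 (t(l) = 6 - 2*(-1) = 6 + 2 = 8)
z = 8 (z = 8*1 = 8)
60*z + A(1, V(-3, 6)) = 60*8 + (3 - 1*1) = 480 + (3 - 1) = 480 + 2 = 482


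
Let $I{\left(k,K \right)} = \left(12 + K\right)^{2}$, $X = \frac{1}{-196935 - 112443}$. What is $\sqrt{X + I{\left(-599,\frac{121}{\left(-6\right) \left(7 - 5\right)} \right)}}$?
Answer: $\frac{\sqrt{1406473793089}}{618756} \approx 1.9167$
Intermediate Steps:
$X = - \frac{1}{309378}$ ($X = \frac{1}{-309378} = - \frac{1}{309378} \approx -3.2323 \cdot 10^{-6}$)
$\sqrt{X + I{\left(-599,\frac{121}{\left(-6\right) \left(7 - 5\right)} \right)}} = \sqrt{- \frac{1}{309378} + \left(12 + \frac{121}{\left(-6\right) \left(7 - 5\right)}\right)^{2}} = \sqrt{- \frac{1}{309378} + \left(12 + \frac{121}{\left(-6\right) 2}\right)^{2}} = \sqrt{- \frac{1}{309378} + \left(12 + \frac{121}{-12}\right)^{2}} = \sqrt{- \frac{1}{309378} + \left(12 + 121 \left(- \frac{1}{12}\right)\right)^{2}} = \sqrt{- \frac{1}{309378} + \left(12 - \frac{121}{12}\right)^{2}} = \sqrt{- \frac{1}{309378} + \left(\frac{23}{12}\right)^{2}} = \sqrt{- \frac{1}{309378} + \frac{529}{144}} = \sqrt{\frac{27276803}{7425072}} = \frac{\sqrt{1406473793089}}{618756}$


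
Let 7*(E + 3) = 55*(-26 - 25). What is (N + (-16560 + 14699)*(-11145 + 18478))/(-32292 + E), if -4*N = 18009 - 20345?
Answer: 95522903/228870 ≈ 417.37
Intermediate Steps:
N = 584 (N = -(18009 - 20345)/4 = -¼*(-2336) = 584)
E = -2826/7 (E = -3 + (55*(-26 - 25))/7 = -3 + (55*(-51))/7 = -3 + (⅐)*(-2805) = -3 - 2805/7 = -2826/7 ≈ -403.71)
(N + (-16560 + 14699)*(-11145 + 18478))/(-32292 + E) = (584 + (-16560 + 14699)*(-11145 + 18478))/(-32292 - 2826/7) = (584 - 1861*7333)/(-228870/7) = (584 - 13646713)*(-7/228870) = -13646129*(-7/228870) = 95522903/228870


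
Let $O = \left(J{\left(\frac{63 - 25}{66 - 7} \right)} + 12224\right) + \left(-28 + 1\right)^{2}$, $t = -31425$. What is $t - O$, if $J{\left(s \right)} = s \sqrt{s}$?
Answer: $-44378 - \frac{38 \sqrt{2242}}{3481} \approx -44379.0$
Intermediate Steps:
$J{\left(s \right)} = s^{\frac{3}{2}}$
$O = 12953 + \frac{38 \sqrt{2242}}{3481}$ ($O = \left(\left(\frac{63 - 25}{66 - 7}\right)^{\frac{3}{2}} + 12224\right) + \left(-28 + 1\right)^{2} = \left(\left(\frac{38}{59}\right)^{\frac{3}{2}} + 12224\right) + \left(-27\right)^{2} = \left(\left(38 \cdot \frac{1}{59}\right)^{\frac{3}{2}} + 12224\right) + 729 = \left(\left(\frac{38}{59}\right)^{\frac{3}{2}} + 12224\right) + 729 = \left(\frac{38 \sqrt{2242}}{3481} + 12224\right) + 729 = \left(12224 + \frac{38 \sqrt{2242}}{3481}\right) + 729 = 12953 + \frac{38 \sqrt{2242}}{3481} \approx 12954.0$)
$t - O = -31425 - \left(12953 + \frac{38 \sqrt{2242}}{3481}\right) = -44378 - \frac{38 \sqrt{2242}}{3481}$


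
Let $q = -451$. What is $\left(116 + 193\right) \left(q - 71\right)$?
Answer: $-161298$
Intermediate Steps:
$\left(116 + 193\right) \left(q - 71\right) = \left(116 + 193\right) \left(-451 - 71\right) = 309 \left(-522\right) = -161298$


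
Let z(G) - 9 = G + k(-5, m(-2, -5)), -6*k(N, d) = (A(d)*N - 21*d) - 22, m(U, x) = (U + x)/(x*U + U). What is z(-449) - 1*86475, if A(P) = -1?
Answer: -4171931/48 ≈ -86915.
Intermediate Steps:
m(U, x) = (U + x)/(U + U*x) (m(U, x) = (U + x)/(U*x + U) = (U + x)/(U + U*x))
k(N, d) = 11/3 + N/6 + 7*d/2 (k(N, d) = -((-N - 21*d) - 22)/6 = -(-22 - N - 21*d)/6 = 11/3 + N/6 + 7*d/2)
z(G) = 421/48 + G (z(G) = 9 + (G + (11/3 + (⅙)*(-5) + 7*((-2 - 5)/((-2)*(1 - 5)))/2)) = 9 + (G + (11/3 - ⅚ + 7*(-½*(-7)/(-4))/2)) = 9 + (G + (11/3 - ⅚ + 7*(-½*(-¼)*(-7))/2)) = 9 + (G + (11/3 - ⅚ + (7/2)*(-7/8))) = 9 + (G + (11/3 - ⅚ - 49/16)) = 9 + (G - 11/48) = 9 + (-11/48 + G) = 421/48 + G)
z(-449) - 1*86475 = (421/48 - 449) - 1*86475 = -21131/48 - 86475 = -4171931/48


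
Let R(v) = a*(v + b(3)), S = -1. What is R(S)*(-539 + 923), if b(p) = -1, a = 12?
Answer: -9216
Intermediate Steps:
R(v) = -12 + 12*v (R(v) = 12*(v - 1) = 12*(-1 + v) = -12 + 12*v)
R(S)*(-539 + 923) = (-12 + 12*(-1))*(-539 + 923) = (-12 - 12)*384 = -24*384 = -9216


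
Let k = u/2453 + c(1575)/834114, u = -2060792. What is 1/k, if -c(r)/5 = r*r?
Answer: -682027214/583120107971 ≈ -0.0011696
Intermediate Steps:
c(r) = -5*r² (c(r) = -5*r*r = -5*r²)
k = -583120107971/682027214 (k = -2060792/2453 - 5*1575²/834114 = -2060792*1/2453 - 5*2480625*(1/834114) = -2060792/2453 - 12403125*1/834114 = -2060792/2453 - 4134375/278038 = -583120107971/682027214 ≈ -854.98)
1/k = 1/(-583120107971/682027214) = -682027214/583120107971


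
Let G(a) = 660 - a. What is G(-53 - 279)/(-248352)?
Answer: -31/7761 ≈ -0.0039943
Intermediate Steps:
G(-53 - 279)/(-248352) = (660 - (-53 - 279))/(-248352) = (660 - 1*(-332))*(-1/248352) = (660 + 332)*(-1/248352) = 992*(-1/248352) = -31/7761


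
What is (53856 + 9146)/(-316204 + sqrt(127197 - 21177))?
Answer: -4980371102/24996215899 - 94503*sqrt(2945)/24996215899 ≈ -0.19945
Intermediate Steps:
(53856 + 9146)/(-316204 + sqrt(127197 - 21177)) = 63002/(-316204 + sqrt(106020)) = 63002/(-316204 + 6*sqrt(2945))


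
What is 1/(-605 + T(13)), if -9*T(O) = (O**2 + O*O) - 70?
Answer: -9/5713 ≈ -0.0015754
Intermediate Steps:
T(O) = 70/9 - 2*O**2/9 (T(O) = -((O**2 + O*O) - 70)/9 = -((O**2 + O**2) - 70)/9 = -(2*O**2 - 70)/9 = -(-70 + 2*O**2)/9 = 70/9 - 2*O**2/9)
1/(-605 + T(13)) = 1/(-605 + (70/9 - 2/9*13**2)) = 1/(-605 + (70/9 - 2/9*169)) = 1/(-605 + (70/9 - 338/9)) = 1/(-605 - 268/9) = 1/(-5713/9) = -9/5713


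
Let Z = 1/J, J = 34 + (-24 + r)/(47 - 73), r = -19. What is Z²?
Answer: 676/859329 ≈ 0.00078666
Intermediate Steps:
J = 927/26 (J = 34 + (-24 - 19)/(47 - 73) = 34 - 43/(-26) = 34 - 43*(-1/26) = 34 + 43/26 = 927/26 ≈ 35.654)
Z = 26/927 (Z = 1/(927/26) = 26/927 ≈ 0.028047)
Z² = (26/927)² = 676/859329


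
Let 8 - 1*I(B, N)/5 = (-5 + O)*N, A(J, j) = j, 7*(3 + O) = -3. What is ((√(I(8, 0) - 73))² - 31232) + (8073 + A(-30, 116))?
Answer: -23076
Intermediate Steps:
O = -24/7 (O = -3 + (⅐)*(-3) = -3 - 3/7 = -24/7 ≈ -3.4286)
I(B, N) = 40 + 295*N/7 (I(B, N) = 40 - 5*(-5 - 24/7)*N = 40 - (-295)*N/7 = 40 + 295*N/7)
((√(I(8, 0) - 73))² - 31232) + (8073 + A(-30, 116)) = ((√((40 + (295/7)*0) - 73))² - 31232) + (8073 + 116) = ((√((40 + 0) - 73))² - 31232) + 8189 = ((√(40 - 73))² - 31232) + 8189 = ((√(-33))² - 31232) + 8189 = ((I*√33)² - 31232) + 8189 = (-33 - 31232) + 8189 = -31265 + 8189 = -23076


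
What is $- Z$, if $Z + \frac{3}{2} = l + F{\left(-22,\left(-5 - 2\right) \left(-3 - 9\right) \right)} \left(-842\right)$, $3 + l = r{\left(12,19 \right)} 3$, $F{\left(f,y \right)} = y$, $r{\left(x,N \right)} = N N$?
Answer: $\frac{139299}{2} \approx 69650.0$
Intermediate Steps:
$r{\left(x,N \right)} = N^{2}$
$l = 1080$ ($l = -3 + 19^{2} \cdot 3 = -3 + 361 \cdot 3 = -3 + 1083 = 1080$)
$Z = - \frac{139299}{2}$ ($Z = - \frac{3}{2} + \left(1080 + \left(-5 - 2\right) \left(-3 - 9\right) \left(-842\right)\right) = - \frac{3}{2} + \left(1080 + \left(-7\right) \left(-12\right) \left(-842\right)\right) = - \frac{3}{2} + \left(1080 + 84 \left(-842\right)\right) = - \frac{3}{2} + \left(1080 - 70728\right) = - \frac{3}{2} - 69648 = - \frac{139299}{2} \approx -69650.0$)
$- Z = \left(-1\right) \left(- \frac{139299}{2}\right) = \frac{139299}{2}$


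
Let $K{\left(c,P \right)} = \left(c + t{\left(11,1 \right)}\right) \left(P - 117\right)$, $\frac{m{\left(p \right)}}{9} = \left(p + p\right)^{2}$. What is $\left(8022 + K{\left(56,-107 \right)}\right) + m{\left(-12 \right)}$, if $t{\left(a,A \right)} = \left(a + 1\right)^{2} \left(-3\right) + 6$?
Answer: $96086$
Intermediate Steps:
$t{\left(a,A \right)} = 6 - 3 \left(1 + a\right)^{2}$ ($t{\left(a,A \right)} = \left(1 + a\right)^{2} \left(-3\right) + 6 = - 3 \left(1 + a\right)^{2} + 6 = 6 - 3 \left(1 + a\right)^{2}$)
$m{\left(p \right)} = 36 p^{2}$ ($m{\left(p \right)} = 9 \left(p + p\right)^{2} = 9 \left(2 p\right)^{2} = 9 \cdot 4 p^{2} = 36 p^{2}$)
$K{\left(c,P \right)} = \left(-426 + c\right) \left(-117 + P\right)$ ($K{\left(c,P \right)} = \left(c + \left(6 - 3 \left(1 + 11\right)^{2}\right)\right) \left(P - 117\right) = \left(c + \left(6 - 3 \cdot 12^{2}\right)\right) \left(-117 + P\right) = \left(c + \left(6 - 432\right)\right) \left(-117 + P\right) = \left(c - 426\right) \left(-117 + P\right) = \left(-426 + c\right) \left(-117 + P\right)$)
$\left(8022 + K{\left(56,-107 \right)}\right) + m{\left(-12 \right)} = \left(8022 - -82880\right) + 36 \left(-12\right)^{2} = \left(8022 + \left(49842 + 45582 - 6552 - 5992\right)\right) + 36 \cdot 144 = \left(8022 + 82880\right) + 5184 = 90902 + 5184 = 96086$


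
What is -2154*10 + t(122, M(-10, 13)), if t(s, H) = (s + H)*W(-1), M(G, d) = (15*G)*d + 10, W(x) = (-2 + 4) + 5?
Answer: -34266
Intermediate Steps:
W(x) = 7 (W(x) = 2 + 5 = 7)
M(G, d) = 10 + 15*G*d (M(G, d) = 15*G*d + 10 = 10 + 15*G*d)
t(s, H) = 7*H + 7*s (t(s, H) = (s + H)*7 = (H + s)*7 = 7*H + 7*s)
-2154*10 + t(122, M(-10, 13)) = -2154*10 + (7*(10 + 15*(-10)*13) + 7*122) = -21540 + (7*(10 - 1950) + 854) = -21540 + (7*(-1940) + 854) = -21540 + (-13580 + 854) = -21540 - 12726 = -34266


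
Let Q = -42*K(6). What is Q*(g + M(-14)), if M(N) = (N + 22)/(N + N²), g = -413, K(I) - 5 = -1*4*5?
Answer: -3382110/13 ≈ -2.6016e+5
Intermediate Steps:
K(I) = -15 (K(I) = 5 - 1*4*5 = 5 - 4*5 = 5 - 20 = -15)
Q = 630 (Q = -42*(-15) = 630)
M(N) = (22 + N)/(N + N²)
Q*(g + M(-14)) = 630*(-413 + (22 - 14)/((-14)*(1 - 14))) = 630*(-413 - 1/14*8/(-13)) = 630*(-413 - 1/14*(-1/13)*8) = 630*(-413 + 4/91) = 630*(-37579/91) = -3382110/13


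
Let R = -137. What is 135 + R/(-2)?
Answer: 407/2 ≈ 203.50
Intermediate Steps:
135 + R/(-2) = 135 - 137/(-2) = 135 - 137*(-1/2) = 135 + 137/2 = 407/2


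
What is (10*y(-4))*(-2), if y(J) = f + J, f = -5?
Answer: 180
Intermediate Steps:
y(J) = -5 + J
(10*y(-4))*(-2) = (10*(-5 - 4))*(-2) = (10*(-9))*(-2) = -90*(-2) = 180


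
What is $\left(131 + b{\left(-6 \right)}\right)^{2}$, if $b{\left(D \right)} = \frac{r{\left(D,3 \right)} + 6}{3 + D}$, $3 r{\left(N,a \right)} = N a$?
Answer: $17161$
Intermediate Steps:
$r{\left(N,a \right)} = \frac{N a}{3}$
$b{\left(D \right)} = \frac{6 + D}{3 + D}$ ($b{\left(D \right)} = \frac{\frac{1}{3} D 3 + 6}{3 + D} = \frac{D + 6}{3 + D} = \frac{6 + D}{3 + D}$)
$\left(131 + b{\left(-6 \right)}\right)^{2} = \left(131 + \frac{6 - 6}{3 - 6}\right)^{2} = \left(131 + \frac{1}{-3} \cdot 0\right)^{2} = \left(131 - 0\right)^{2} = \left(131 + 0\right)^{2} = 131^{2} = 17161$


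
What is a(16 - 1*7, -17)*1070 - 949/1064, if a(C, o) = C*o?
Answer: -174188389/1064 ≈ -1.6371e+5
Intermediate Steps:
a(16 - 1*7, -17)*1070 - 949/1064 = ((16 - 1*7)*(-17))*1070 - 949/1064 = ((16 - 7)*(-17))*1070 - 949*1/1064 = (9*(-17))*1070 - 949/1064 = -153*1070 - 949/1064 = -163710 - 949/1064 = -174188389/1064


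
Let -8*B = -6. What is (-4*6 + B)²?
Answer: 8649/16 ≈ 540.56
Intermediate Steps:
B = ¾ (B = -⅛*(-6) = ¾ ≈ 0.75000)
(-4*6 + B)² = (-4*6 + ¾)² = (-24 + ¾)² = (-93/4)² = 8649/16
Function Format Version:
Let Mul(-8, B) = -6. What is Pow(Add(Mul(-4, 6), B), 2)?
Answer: Rational(8649, 16) ≈ 540.56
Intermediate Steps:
B = Rational(3, 4) (B = Mul(Rational(-1, 8), -6) = Rational(3, 4) ≈ 0.75000)
Pow(Add(Mul(-4, 6), B), 2) = Pow(Add(Mul(-4, 6), Rational(3, 4)), 2) = Pow(Add(-24, Rational(3, 4)), 2) = Pow(Rational(-93, 4), 2) = Rational(8649, 16)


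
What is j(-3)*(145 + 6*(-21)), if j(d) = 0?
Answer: 0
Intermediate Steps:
j(-3)*(145 + 6*(-21)) = 0*(145 + 6*(-21)) = 0*(145 - 126) = 0*19 = 0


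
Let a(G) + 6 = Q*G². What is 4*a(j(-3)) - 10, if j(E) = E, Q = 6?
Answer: 182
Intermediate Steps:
a(G) = -6 + 6*G²
4*a(j(-3)) - 10 = 4*(-6 + 6*(-3)²) - 10 = 4*(-6 + 6*9) - 10 = 4*(-6 + 54) - 10 = 4*48 - 10 = 192 - 10 = 182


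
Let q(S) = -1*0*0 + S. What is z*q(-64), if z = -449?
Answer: 28736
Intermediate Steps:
q(S) = S (q(S) = 0*0 + S = 0 + S = S)
z*q(-64) = -449*(-64) = 28736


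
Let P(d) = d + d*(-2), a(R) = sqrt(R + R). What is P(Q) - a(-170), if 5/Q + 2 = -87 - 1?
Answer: 1/18 - 2*I*sqrt(85) ≈ 0.055556 - 18.439*I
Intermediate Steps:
Q = -1/18 (Q = 5/(-2 + (-87 - 1)) = 5/(-2 - 88) = 5/(-90) = 5*(-1/90) = -1/18 ≈ -0.055556)
a(R) = sqrt(2)*sqrt(R) (a(R) = sqrt(2*R) = sqrt(2)*sqrt(R))
P(d) = -d (P(d) = d - 2*d = -d)
P(Q) - a(-170) = -1*(-1/18) - sqrt(2)*sqrt(-170) = 1/18 - sqrt(2)*I*sqrt(170) = 1/18 - 2*I*sqrt(85)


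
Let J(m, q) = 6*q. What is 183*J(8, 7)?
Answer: 7686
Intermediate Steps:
183*J(8, 7) = 183*(6*7) = 183*42 = 7686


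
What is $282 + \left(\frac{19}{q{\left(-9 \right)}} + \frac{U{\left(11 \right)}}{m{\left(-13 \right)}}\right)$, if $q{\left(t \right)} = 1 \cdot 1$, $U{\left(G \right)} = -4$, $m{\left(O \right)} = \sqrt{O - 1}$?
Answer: $301 + \frac{2 i \sqrt{14}}{7} \approx 301.0 + 1.069 i$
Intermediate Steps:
$m{\left(O \right)} = \sqrt{-1 + O}$
$q{\left(t \right)} = 1$
$282 + \left(\frac{19}{q{\left(-9 \right)}} + \frac{U{\left(11 \right)}}{m{\left(-13 \right)}}\right) = 282 + \left(\frac{19}{1} - \frac{4}{\sqrt{-1 - 13}}\right) = 282 + \left(19 \cdot 1 - \frac{4}{\sqrt{-14}}\right) = 282 + \left(19 - \frac{4}{i \sqrt{14}}\right) = 282 + \left(19 - 4 \left(- \frac{i \sqrt{14}}{14}\right)\right) = 282 + \left(19 + \frac{2 i \sqrt{14}}{7}\right) = 301 + \frac{2 i \sqrt{14}}{7}$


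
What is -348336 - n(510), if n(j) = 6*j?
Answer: -351396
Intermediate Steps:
-348336 - n(510) = -348336 - 6*510 = -348336 - 1*3060 = -348336 - 3060 = -351396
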